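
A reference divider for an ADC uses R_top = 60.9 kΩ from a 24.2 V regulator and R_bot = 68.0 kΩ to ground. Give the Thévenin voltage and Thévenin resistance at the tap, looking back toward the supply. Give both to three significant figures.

V_th = 12.8 V, R_th = 32.1 kΩ

V_th is the open-circuit tap voltage: 24.2 × 68.0/(60.9 + 68.0) = 12.8 V.
With the supply zeroed, R_top and R_bot appear in parallel from the tap: R_th = R_top‖R_bot = (60.9 × 68.0)/128.9 = 32.1 kΩ.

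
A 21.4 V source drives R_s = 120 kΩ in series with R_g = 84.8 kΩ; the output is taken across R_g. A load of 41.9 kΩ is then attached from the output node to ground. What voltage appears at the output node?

V_out ≈ 4.05 V

The load sits in parallel with R_g: R_g‖R_L = (84.8 × 41.9) / (84.8 + 41.9) = 28.04 kΩ.
V_out = 21.4 × 28.04 / (120 + 28.04) = 21.4 × 28.04/148.0 = 4.05 V.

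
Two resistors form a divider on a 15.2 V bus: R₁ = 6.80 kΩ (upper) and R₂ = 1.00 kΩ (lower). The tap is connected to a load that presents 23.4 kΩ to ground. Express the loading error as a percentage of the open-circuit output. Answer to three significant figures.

The divider's output (Thévenin) resistance is R₁‖R₂ = 0.8718 kΩ.
Fractional drop under load = R_th/(R_th + R_L) = 0.8718 / (0.8718 + 23.4) = 0.03592.
So the output falls by 3.59 %.

3.59 %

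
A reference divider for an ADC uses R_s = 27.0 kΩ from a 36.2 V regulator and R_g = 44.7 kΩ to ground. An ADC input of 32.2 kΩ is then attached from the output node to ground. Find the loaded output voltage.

The load sits in parallel with R_g: R_g‖R_L = (44.7 × 32.2) / (44.7 + 32.2) = 18.72 kΩ.
V_out = 36.2 × 18.72 / (27.0 + 18.72) = 36.2 × 18.72/45.72 = 14.8 V.
(Unloaded it would have been 22.6 V.)

V_out ≈ 14.8 V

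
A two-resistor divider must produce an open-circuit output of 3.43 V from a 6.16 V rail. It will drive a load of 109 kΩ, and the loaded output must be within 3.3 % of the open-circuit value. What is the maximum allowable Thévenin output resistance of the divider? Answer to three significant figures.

Loading drop = R_th/(R_th + R_L) ≤ 0.0330, so R_th ≤ R_L · ε/(1−ε) = 109 kΩ × 0.0330/0.9670 = 3.72 kΩ.

R_th ≤ 3.72 kΩ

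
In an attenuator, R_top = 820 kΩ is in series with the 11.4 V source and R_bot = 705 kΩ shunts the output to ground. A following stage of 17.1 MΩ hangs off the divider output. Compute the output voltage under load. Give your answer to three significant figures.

V_out ≈ 5.16 V

The load sits in parallel with R_bot: R_bot‖R_L = (705 × 17100) / (705 + 17100) = 677.1 kΩ.
V_out = 11.4 × 677.1 / (820 + 677.1) = 11.4 × 677.1/1497 = 5.16 V.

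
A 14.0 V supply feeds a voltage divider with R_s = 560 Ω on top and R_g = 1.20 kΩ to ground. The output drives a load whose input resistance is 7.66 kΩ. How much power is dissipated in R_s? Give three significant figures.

P ≈ 43.0 mW

Total resistance from the source is R_s + (R_g‖R_L) = 1597 Ω, so I = 14.0/1597 Ω = 8.764 mA.
P = I²·R_s = (8.764 mA)² × 560 Ω = 43.0 mW.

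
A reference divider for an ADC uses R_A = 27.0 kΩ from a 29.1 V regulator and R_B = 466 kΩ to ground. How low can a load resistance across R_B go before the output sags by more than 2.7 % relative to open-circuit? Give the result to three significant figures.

Output resistance R_th = R_A‖R_B = (27.0 × 466)/493.0 = 25.52 kΩ.
The fractional drop is R_th/(R_th + R_L); requiring this ≤ 0.0270 gives R_L ≥ R_th(1/0.0270 − 1) = 25.52 × 36.04 = 920 kΩ.

R_L(min) ≈ 920 kΩ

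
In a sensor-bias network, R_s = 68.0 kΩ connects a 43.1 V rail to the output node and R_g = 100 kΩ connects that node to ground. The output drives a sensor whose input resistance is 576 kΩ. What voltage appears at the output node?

V_out ≈ 24.0 V

The load sits in parallel with R_g: R_g‖R_L = (100 × 576) / (100 + 576) = 85.21 kΩ.
V_out = 43.1 × 85.21 / (68.0 + 85.21) = 43.1 × 85.21/153.2 = 24.0 V.
(Unloaded it would have been 25.7 V.)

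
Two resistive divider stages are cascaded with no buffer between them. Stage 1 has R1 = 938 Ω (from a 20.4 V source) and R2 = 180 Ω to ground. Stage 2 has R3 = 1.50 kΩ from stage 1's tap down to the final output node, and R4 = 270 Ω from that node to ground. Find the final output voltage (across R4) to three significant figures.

V_out ≈ 0.462 V

Stage 2 presents R3+R4 = 1770 Ω as a load on stage 1's tap.
Stage 1's lower leg becomes R2‖(R3+R4) = 163.4 Ω, so V_mid = 20.4 × 163.4/1101 = 3.026 V.
Stage 2 is itself unloaded: V_out = V_mid × R4/(R3+R4) = 3.026 × 270/1770 = 0.462 V.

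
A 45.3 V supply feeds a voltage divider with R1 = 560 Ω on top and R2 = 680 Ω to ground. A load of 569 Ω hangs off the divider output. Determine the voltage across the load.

The load sits in parallel with R2: R2‖R_L = (680 × 569) / (680 + 569) = 309.8 Ω.
V_out = 45.3 × 309.8 / (560 + 309.8) = 45.3 × 309.8/869.8 = 16.1 V.
(Unloaded it would have been 24.8 V.)

V_out ≈ 16.1 V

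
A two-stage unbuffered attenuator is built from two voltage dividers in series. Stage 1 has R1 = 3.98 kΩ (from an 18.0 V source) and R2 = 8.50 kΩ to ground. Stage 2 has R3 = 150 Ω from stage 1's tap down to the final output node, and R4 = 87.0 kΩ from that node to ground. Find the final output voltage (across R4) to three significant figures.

Stage 2 presents R3+R4 = 87150 Ω as a load on stage 1's tap.
Stage 1's lower leg becomes R2‖(R3+R4) = 7745 Ω, so V_mid = 18.0 × 7745/11720 = 11.89 V.
Stage 2 is itself unloaded: V_out = V_mid × R4/(R3+R4) = 11.89 × 87000/87150 = 11.9 V.

V_out ≈ 11.9 V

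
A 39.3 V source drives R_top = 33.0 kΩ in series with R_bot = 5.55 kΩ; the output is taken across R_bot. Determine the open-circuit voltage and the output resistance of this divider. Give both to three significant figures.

V_th is the open-circuit tap voltage: 39.3 × 5.55/(33.0 + 5.55) = 5.66 V.
With the supply zeroed, R_top and R_bot appear in parallel from the tap: R_th = R_top‖R_bot = (33.0 × 5.55)/38.55 = 4.75 kΩ.

V_th = 5.66 V, R_th = 4.75 kΩ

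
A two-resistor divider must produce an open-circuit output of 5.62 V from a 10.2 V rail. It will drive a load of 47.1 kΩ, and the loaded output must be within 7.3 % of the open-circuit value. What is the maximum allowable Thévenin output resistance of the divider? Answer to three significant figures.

R_th ≤ 3.71 kΩ

Loading drop = R_th/(R_th + R_L) ≤ 0.0730, so R_th ≤ R_L · ε/(1−ε) = 47.1 kΩ × 0.0730/0.9270 = 3.71 kΩ.
(Any R1, R2 with R2/(R1+R2) = 0.551 and R1‖R2 ≤ 3.71 kΩ will meet the spec.)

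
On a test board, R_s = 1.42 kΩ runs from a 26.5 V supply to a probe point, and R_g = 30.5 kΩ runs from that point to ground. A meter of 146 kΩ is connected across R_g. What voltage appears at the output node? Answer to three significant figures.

The load sits in parallel with R_g: R_g‖R_L = (30.5 × 146) / (30.5 + 146) = 25.23 kΩ.
V_out = 26.5 × 25.23 / (1.42 + 25.23) = 26.5 × 25.23/26.65 = 25.1 V.

V_out ≈ 25.1 V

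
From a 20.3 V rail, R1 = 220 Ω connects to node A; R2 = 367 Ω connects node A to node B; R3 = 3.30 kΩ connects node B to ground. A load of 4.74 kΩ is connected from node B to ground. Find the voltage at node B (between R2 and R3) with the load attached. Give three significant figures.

V ≈ 15.6 V

At node B, R3 is in parallel with the load: R3‖R_L = 1946 Ω.
Below node A the resistance is R2 + (R3‖R_L) = 2313 Ω, so V_A = 20.3 × 2313/2533 = 18.54 V.
Then V_B = V_A × (R3‖R_L)/(R2 + R3‖R_L) = 18.54 × 1946/2313 = 15.6 V.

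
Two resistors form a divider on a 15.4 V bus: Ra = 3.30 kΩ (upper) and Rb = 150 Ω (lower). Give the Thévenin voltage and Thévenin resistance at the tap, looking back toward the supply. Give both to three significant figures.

V_th is the open-circuit tap voltage: 15.4 × 150/(3300 + 150) = 0.670 V.
With the supply zeroed, Ra and Rb appear in parallel from the tap: R_th = Ra‖Rb = (3300 × 150)/3450 = 143 Ω.

V_th = 0.670 V, R_th = 143 Ω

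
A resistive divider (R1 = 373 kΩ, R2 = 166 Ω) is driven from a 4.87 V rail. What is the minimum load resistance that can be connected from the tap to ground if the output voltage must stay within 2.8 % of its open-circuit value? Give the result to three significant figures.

Output resistance R_th = R1‖R2 = (373000 × 166)/373200 = 165.9 Ω.
The fractional drop is R_th/(R_th + R_L); requiring this ≤ 0.0280 gives R_L ≥ R_th(1/0.0280 − 1) = 165.9 × 34.71 = 5.76 kΩ.

R_L(min) ≈ 5.76 kΩ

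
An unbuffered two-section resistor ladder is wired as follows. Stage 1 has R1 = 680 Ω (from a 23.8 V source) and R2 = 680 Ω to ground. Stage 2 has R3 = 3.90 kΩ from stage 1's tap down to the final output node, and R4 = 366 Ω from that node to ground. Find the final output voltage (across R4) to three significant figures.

V_out ≈ 0.946 V

Stage 2 presents R3+R4 = 4266 Ω as a load on stage 1's tap.
Stage 1's lower leg becomes R2‖(R3+R4) = 586.5 Ω, so V_mid = 23.8 × 586.5/1267 = 11.02 V.
Stage 2 is itself unloaded: V_out = V_mid × R4/(R3+R4) = 11.02 × 366/4266 = 0.946 V.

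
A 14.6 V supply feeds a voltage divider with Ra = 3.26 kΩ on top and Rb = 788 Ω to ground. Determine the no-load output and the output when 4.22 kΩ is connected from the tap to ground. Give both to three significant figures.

Unloaded: 2.84 V; loaded: 2.47 V

Open-circuit: V = 14.6 × 788/(3260 + 788) = 2.84 V.
With the load, Rb becomes Rb‖R_L = 664.0 Ω, so V = 14.6 × 664.0/3924 = 2.47 V.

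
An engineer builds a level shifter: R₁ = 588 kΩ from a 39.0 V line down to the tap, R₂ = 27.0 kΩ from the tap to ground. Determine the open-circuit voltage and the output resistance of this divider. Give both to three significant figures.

V_th = 1.71 V, R_th = 25.8 kΩ

V_th is the open-circuit tap voltage: 39.0 × 27.0/(588 + 27.0) = 1.71 V.
With the supply zeroed, R₁ and R₂ appear in parallel from the tap: R_th = R₁‖R₂ = (588 × 27.0)/615.0 = 25.8 kΩ.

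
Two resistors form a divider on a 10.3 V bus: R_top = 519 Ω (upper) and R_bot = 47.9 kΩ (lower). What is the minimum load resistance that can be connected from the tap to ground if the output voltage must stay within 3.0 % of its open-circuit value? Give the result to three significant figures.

R_L(min) ≈ 16.6 kΩ

Output resistance R_th = R_top‖R_bot = (519 × 47900)/48420 = 513.4 Ω.
The fractional drop is R_th/(R_th + R_L); requiring this ≤ 0.0300 gives R_L ≥ R_th(1/0.0300 − 1) = 513.4 × 32.33 = 16.6 kΩ.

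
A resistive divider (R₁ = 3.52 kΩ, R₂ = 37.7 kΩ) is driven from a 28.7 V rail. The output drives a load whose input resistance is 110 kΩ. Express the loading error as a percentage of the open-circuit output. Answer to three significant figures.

The divider's output (Thévenin) resistance is R₁‖R₂ = 3.219 kΩ.
Fractional drop under load = R_th/(R_th + R_L) = 3.219 / (3.219 + 110) = 0.02844.
So the output falls by 2.84 %.

2.84 %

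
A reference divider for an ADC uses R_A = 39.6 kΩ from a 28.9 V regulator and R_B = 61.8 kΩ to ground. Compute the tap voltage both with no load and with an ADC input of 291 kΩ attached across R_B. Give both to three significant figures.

Unloaded: 17.6 V; loaded: 16.3 V

Open-circuit: V = 28.9 × 61.8/(39.6 + 61.8) = 17.6 V.
With the load, R_B becomes R_B‖R_L = 50.97 kΩ, so V = 28.9 × 50.97/90.57 = 16.3 V.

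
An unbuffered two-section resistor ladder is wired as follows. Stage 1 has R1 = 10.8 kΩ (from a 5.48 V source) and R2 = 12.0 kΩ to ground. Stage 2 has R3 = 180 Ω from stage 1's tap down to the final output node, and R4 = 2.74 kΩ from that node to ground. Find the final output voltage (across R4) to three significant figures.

Stage 2 presents R3+R4 = 2920 Ω as a load on stage 1's tap.
Stage 1's lower leg becomes R2‖(R3+R4) = 2349 Ω, so V_mid = 5.48 × 2349/13150 = 0.9788 V.
Stage 2 is itself unloaded: V_out = V_mid × R4/(R3+R4) = 0.9788 × 2740/2920 = 0.918 V.

V_out ≈ 0.918 V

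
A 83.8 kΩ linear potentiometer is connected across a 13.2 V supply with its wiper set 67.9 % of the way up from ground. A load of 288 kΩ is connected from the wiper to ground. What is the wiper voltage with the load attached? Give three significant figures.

V ≈ 8.43 V

The wiper splits the pot into (1−α)R = 26.90 kΩ above and αR = 56.90 kΩ below.
Lower section ‖ load = 47.51 kΩ.
V_wiper = 13.2 × 47.51/(26.90 + 47.51) = 8.43 V.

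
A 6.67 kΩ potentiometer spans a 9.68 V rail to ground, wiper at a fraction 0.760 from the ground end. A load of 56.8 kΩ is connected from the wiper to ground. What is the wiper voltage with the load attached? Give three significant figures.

The wiper splits the pot into (1−α)R = 1.601 kΩ above and αR = 5.069 kΩ below.
Lower section ‖ load = 4.654 kΩ.
V_wiper = 9.68 × 4.654/(1.601 + 4.654) = 7.20 V.

V ≈ 7.20 V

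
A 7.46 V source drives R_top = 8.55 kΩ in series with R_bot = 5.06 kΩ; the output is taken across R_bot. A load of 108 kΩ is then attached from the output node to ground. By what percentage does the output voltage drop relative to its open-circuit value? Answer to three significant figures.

The divider's output (Thévenin) resistance is R_top‖R_bot = 3.179 kΩ.
Fractional drop under load = R_th/(R_th + R_L) = 3.179 / (3.179 + 108) = 0.02859.
So the output falls by 2.86 %.

2.86 %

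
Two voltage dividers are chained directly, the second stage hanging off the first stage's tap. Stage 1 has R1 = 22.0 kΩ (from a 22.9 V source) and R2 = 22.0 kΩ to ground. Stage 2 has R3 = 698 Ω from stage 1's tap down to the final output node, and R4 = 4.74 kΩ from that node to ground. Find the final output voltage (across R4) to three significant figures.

Stage 2 presents R3+R4 = 5438 Ω as a load on stage 1's tap.
Stage 1's lower leg becomes R2‖(R3+R4) = 4360 Ω, so V_mid = 22.9 × 4360/26360 = 3.788 V.
Stage 2 is itself unloaded: V_out = V_mid × R4/(R3+R4) = 3.788 × 4740/5438 = 3.30 V.

V_out ≈ 3.30 V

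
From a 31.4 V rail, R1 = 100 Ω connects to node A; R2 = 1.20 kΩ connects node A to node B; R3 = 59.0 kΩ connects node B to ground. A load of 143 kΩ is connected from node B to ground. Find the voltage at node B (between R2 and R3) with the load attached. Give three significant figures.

At node B, R3 is in parallel with the load: R3‖R_L = 41770 Ω.
Below node A the resistance is R2 + (R3‖R_L) = 42970 Ω, so V_A = 31.4 × 42970/43070 = 31.33 V.
Then V_B = V_A × (R3‖R_L)/(R2 + R3‖R_L) = 31.33 × 41770/42970 = 30.5 V.

V ≈ 30.5 V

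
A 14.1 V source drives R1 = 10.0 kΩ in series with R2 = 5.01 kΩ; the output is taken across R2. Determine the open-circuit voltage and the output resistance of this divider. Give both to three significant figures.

V_th = 4.71 V, R_th = 3.34 kΩ

V_th is the open-circuit tap voltage: 14.1 × 5.01/(10.0 + 5.01) = 4.71 V.
With the supply zeroed, R1 and R2 appear in parallel from the tap: R_th = R1‖R2 = (10.0 × 5.01)/15.01 = 3.34 kΩ.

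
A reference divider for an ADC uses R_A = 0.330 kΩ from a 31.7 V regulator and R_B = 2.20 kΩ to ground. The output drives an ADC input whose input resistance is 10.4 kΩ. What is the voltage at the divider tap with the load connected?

The load sits in parallel with R_B: R_B‖R_L = (2200 × 10400) / (2200 + 10400) = 1816 Ω.
V_out = 31.7 × 1816 / (330 + 1816) = 31.7 × 1816/2146 = 26.8 V.

V_out ≈ 26.8 V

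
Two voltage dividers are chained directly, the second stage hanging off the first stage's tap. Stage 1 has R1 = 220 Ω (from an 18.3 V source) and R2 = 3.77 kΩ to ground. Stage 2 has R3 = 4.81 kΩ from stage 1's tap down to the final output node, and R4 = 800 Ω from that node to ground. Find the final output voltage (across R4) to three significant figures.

V_out ≈ 2.38 V

Stage 2 presents R3+R4 = 5610 Ω as a load on stage 1's tap.
Stage 1's lower leg becomes R2‖(R3+R4) = 2255 Ω, so V_mid = 18.3 × 2255/2475 = 16.67 V.
Stage 2 is itself unloaded: V_out = V_mid × R4/(R3+R4) = 16.67 × 800/5610 = 2.38 V.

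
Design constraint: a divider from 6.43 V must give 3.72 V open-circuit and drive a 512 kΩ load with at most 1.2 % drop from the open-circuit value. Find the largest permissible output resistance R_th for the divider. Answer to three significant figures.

R_th ≤ 6.22 kΩ

Loading drop = R_th/(R_th + R_L) ≤ 0.0120, so R_th ≤ R_L · ε/(1−ε) = 512 kΩ × 0.0120/0.9880 = 6.22 kΩ.
(Any R1, R2 with R2/(R1+R2) = 0.579 and R1‖R2 ≤ 6.22 kΩ will meet the spec.)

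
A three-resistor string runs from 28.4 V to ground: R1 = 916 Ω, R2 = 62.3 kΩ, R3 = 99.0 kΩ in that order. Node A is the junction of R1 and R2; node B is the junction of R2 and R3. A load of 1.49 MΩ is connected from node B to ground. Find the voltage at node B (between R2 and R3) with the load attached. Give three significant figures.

V ≈ 16.9 V

At node B, R3 is in parallel with the load: R3‖R_L = 92830 Ω.
Below node A the resistance is R2 + (R3‖R_L) = 155100 Ω, so V_A = 28.4 × 155100/156000 = 28.23 V.
Then V_B = V_A × (R3‖R_L)/(R2 + R3‖R_L) = 28.23 × 92830/155100 = 16.9 V.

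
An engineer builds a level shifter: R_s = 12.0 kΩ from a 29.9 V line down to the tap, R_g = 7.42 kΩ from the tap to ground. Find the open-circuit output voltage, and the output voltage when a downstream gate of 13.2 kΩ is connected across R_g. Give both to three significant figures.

Open-circuit: V = 29.9 × 7.42/(12.0 + 7.42) = 11.4 V.
With the load, R_g becomes R_g‖R_L = 4.750 kΩ, so V = 29.9 × 4.750/16.75 = 8.48 V.

Unloaded: 11.4 V; loaded: 8.48 V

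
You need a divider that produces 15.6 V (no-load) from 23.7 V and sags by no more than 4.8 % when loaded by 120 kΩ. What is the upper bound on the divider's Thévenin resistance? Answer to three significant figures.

Loading drop = R_th/(R_th + R_L) ≤ 0.0480, so R_th ≤ R_L · ε/(1−ε) = 120 kΩ × 0.0480/0.9520 = 6.05 kΩ.

R_th ≤ 6.05 kΩ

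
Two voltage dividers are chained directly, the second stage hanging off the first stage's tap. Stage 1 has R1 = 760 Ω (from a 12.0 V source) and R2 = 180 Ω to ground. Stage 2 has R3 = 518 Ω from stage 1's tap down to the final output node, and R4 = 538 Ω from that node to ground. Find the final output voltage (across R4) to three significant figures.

Stage 2 presents R3+R4 = 1056 Ω as a load on stage 1's tap.
Stage 1's lower leg becomes R2‖(R3+R4) = 153.8 Ω, so V_mid = 12.0 × 153.8/913.8 = 2.020 V.
Stage 2 is itself unloaded: V_out = V_mid × R4/(R3+R4) = 2.020 × 538/1056 = 1.03 V.

V_out ≈ 1.03 V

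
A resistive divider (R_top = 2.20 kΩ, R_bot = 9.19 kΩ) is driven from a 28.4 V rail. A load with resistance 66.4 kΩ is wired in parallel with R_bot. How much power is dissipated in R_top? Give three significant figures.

P ≈ 16.8 mW

Total resistance from the source is R_top + (R_bot‖R_L) = 10.27 kΩ, so I = 28.4/10.27 kΩ = 2.765 mA.
P = I²·R_top = (2.765 mA)² × 2.20 kΩ = 16.8 mW.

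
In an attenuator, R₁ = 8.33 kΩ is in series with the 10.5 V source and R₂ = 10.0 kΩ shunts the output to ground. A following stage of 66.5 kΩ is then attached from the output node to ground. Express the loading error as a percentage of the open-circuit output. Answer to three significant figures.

6.40 %

The divider's output (Thévenin) resistance is R₁‖R₂ = 4.544 kΩ.
Fractional drop under load = R_th/(R_th + R_L) = 4.544 / (4.544 + 66.5) = 0.06397.
So the output falls by 6.40 %.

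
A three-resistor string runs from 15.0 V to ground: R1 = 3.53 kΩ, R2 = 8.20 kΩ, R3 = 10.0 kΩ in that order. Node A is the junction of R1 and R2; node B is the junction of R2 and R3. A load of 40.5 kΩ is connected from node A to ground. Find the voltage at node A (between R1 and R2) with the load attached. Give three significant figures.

Below node A the series string R2+R3 = 18.20 kΩ sits in parallel with the 40.5 kΩ load: 12.56 kΩ.
V_A = 15.0 × 12.56/(3.53 + 12.56) = 11.7 V.

V ≈ 11.7 V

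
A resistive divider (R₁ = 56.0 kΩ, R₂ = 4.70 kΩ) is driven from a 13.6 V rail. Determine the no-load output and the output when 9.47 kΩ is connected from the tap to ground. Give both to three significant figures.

Open-circuit: V = 13.6 × 4.70/(56.0 + 4.70) = 1.05 V.
With the load, R₂ becomes R₂‖R_L = 3.141 kΩ, so V = 13.6 × 3.141/59.14 = 0.722 V.

Unloaded: 1.05 V; loaded: 0.722 V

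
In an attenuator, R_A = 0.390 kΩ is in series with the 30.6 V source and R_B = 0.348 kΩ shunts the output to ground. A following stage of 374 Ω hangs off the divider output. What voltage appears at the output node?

V_out ≈ 9.67 V

The load sits in parallel with R_B: R_B‖R_L = (348 × 374) / (348 + 374) = 180.3 Ω.
V_out = 30.6 × 180.3 / (390 + 180.3) = 30.6 × 180.3/570.3 = 9.67 V.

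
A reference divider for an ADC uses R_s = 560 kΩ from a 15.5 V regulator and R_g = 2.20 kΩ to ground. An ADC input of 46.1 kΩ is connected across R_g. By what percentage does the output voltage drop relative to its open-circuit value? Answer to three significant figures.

The divider's output (Thévenin) resistance is R_s‖R_g = 2.191 kΩ.
Fractional drop under load = R_th/(R_th + R_L) = 2.191 / (2.191 + 46.1) = 0.04538.
So the output falls by 4.54 %.

4.54 %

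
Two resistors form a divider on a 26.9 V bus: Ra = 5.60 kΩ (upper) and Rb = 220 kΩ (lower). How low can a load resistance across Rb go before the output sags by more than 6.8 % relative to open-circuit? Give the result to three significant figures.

R_L(min) ≈ 74.8 kΩ

Output resistance R_th = Ra‖Rb = (5.60 × 220)/225.6 = 5.461 kΩ.
The fractional drop is R_th/(R_th + R_L); requiring this ≤ 0.0680 gives R_L ≥ R_th(1/0.0680 − 1) = 5.461 × 13.71 = 74.8 kΩ.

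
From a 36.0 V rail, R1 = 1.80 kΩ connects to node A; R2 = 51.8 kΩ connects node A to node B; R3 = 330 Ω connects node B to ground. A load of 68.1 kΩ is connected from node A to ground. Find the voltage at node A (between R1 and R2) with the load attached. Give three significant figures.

Below node A the series string R2+R3 = 52130 Ω sits in parallel with the 68100 Ω load: 29530 Ω.
V_A = 36.0 × 29530/(1800 + 29530) = 33.9 V.

V ≈ 33.9 V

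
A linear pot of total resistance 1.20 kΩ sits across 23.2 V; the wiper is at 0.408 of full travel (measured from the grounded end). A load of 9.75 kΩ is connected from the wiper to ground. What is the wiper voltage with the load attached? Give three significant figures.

V ≈ 9.19 V

The wiper splits the pot into (1−α)R = 710.4 Ω above and αR = 489.6 Ω below.
Lower section ‖ load = 466.2 Ω.
V_wiper = 23.2 × 466.2/(710.4 + 466.2) = 9.19 V.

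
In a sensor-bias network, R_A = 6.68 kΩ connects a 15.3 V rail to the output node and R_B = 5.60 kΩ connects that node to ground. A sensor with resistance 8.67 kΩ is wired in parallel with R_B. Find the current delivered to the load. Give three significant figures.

I_L ≈ 0.596 mA

R_B‖R_L = 3.402 kΩ; V_out = 15.3 × 3.402/10.08 = 5.163 V.
I_L = V_out / R_L = 5.163 / 8.67 kΩ = 0.596 mA.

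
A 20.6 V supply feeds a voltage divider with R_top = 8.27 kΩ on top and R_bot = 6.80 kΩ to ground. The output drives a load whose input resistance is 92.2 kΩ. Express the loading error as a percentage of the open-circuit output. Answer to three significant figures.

The divider's output (Thévenin) resistance is R_top‖R_bot = 3.732 kΩ.
Fractional drop under load = R_th/(R_th + R_L) = 3.732 / (3.732 + 92.2) = 0.03890.
So the output falls by 3.89 %.

3.89 %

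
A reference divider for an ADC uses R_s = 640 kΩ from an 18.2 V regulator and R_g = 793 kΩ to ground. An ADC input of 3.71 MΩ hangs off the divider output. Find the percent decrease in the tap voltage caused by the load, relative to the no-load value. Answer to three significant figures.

The divider's output (Thévenin) resistance is R_s‖R_g = 354.2 kΩ.
Fractional drop under load = R_th/(R_th + R_L) = 354.2 / (354.2 + 3710) = 0.08714.
So the output falls by 8.71 %.

8.71 %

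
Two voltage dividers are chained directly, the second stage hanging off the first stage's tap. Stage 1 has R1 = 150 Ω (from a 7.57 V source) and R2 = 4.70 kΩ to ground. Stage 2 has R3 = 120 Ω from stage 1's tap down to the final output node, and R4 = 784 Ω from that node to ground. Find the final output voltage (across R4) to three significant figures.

Stage 2 presents R3+R4 = 904.0 Ω as a load on stage 1's tap.
Stage 1's lower leg becomes R2‖(R3+R4) = 758.2 Ω, so V_mid = 7.57 × 758.2/908.2 = 6.320 V.
Stage 2 is itself unloaded: V_out = V_mid × R4/(R3+R4) = 6.320 × 784/904.0 = 5.48 V.

V_out ≈ 5.48 V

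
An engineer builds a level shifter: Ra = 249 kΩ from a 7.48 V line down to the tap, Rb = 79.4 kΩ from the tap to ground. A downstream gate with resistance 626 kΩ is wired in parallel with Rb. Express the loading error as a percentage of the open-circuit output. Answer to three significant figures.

The divider's output (Thévenin) resistance is Ra‖Rb = 60.20 kΩ.
Fractional drop under load = R_th/(R_th + R_L) = 60.20 / (60.20 + 626) = 0.08773.
So the output falls by 8.77 %.

8.77 %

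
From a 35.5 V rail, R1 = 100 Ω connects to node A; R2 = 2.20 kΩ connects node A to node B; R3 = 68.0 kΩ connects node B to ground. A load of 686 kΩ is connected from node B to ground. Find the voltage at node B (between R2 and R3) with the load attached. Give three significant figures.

At node B, R3 is in parallel with the load: R3‖R_L = 61870 Ω.
Below node A the resistance is R2 + (R3‖R_L) = 64070 Ω, so V_A = 35.5 × 64070/64170 = 35.44 V.
Then V_B = V_A × (R3‖R_L)/(R2 + R3‖R_L) = 35.44 × 61870/64070 = 34.2 V.

V ≈ 34.2 V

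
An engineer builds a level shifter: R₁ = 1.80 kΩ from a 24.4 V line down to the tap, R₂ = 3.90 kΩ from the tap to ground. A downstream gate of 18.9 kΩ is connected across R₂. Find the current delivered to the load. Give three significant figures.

I_L ≈ 0.829 mA

R₂‖R_L = 3.233 kΩ; V_out = 24.4 × 3.233/5.033 = 15.67 V.
I_L = V_out / R_L = 15.67 / 18.9 kΩ = 0.829 mA.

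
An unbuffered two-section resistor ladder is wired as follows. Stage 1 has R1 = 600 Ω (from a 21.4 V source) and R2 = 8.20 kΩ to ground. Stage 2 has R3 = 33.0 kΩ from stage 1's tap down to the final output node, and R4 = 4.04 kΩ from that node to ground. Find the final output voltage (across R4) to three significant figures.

Stage 2 presents R3+R4 = 37040 Ω as a load on stage 1's tap.
Stage 1's lower leg becomes R2‖(R3+R4) = 6714 Ω, so V_mid = 21.4 × 6714/7314 = 19.64 V.
Stage 2 is itself unloaded: V_out = V_mid × R4/(R3+R4) = 19.64 × 4040/37040 = 2.14 V.

V_out ≈ 2.14 V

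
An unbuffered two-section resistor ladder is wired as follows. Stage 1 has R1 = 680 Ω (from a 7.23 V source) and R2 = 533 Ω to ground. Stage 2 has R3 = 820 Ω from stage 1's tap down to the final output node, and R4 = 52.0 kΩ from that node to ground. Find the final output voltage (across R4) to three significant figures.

Stage 2 presents R3+R4 = 52820 Ω as a load on stage 1's tap.
Stage 1's lower leg becomes R2‖(R3+R4) = 527.7 Ω, so V_mid = 7.23 × 527.7/1208 = 3.159 V.
Stage 2 is itself unloaded: V_out = V_mid × R4/(R3+R4) = 3.159 × 52000/52820 = 3.11 V.

V_out ≈ 3.11 V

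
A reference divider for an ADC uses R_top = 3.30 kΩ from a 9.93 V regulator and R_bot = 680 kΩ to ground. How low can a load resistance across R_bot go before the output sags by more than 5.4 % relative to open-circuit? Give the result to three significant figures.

R_L(min) ≈ 57.5 kΩ

Output resistance R_th = R_top‖R_bot = (3.30 × 680)/683.3 = 3.284 kΩ.
The fractional drop is R_th/(R_th + R_L); requiring this ≤ 0.0540 gives R_L ≥ R_th(1/0.0540 − 1) = 3.284 × 17.52 = 57.5 kΩ.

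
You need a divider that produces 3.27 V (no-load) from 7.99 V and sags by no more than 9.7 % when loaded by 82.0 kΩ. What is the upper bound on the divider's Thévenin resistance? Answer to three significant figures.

R_th ≤ 8.81 kΩ

Loading drop = R_th/(R_th + R_L) ≤ 0.0970, so R_th ≤ R_L · ε/(1−ε) = 82.0 kΩ × 0.0970/0.9030 = 8.81 kΩ.
(Any R1, R2 with R2/(R1+R2) = 0.409 and R1‖R2 ≤ 8.81 kΩ will meet the spec.)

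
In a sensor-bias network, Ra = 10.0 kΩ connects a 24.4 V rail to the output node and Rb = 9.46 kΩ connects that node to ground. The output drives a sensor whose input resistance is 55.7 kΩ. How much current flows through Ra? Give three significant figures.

I ≈ 1.35 mA

Rb‖R_L = 8.087 kΩ, so the source sees Ra + Rb‖R_L = 18.09 kΩ.
I = 24.4 V / 18.09 kΩ = 1.35 mA.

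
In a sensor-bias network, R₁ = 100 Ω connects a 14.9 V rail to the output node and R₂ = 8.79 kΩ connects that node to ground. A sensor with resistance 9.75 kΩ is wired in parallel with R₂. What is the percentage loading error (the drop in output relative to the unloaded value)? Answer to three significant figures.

The divider's output (Thévenin) resistance is R₁‖R₂ = 98.88 Ω.
Fractional drop under load = R_th/(R_th + R_L) = 98.88 / (98.88 + 9750) = 0.01004.
So the output falls by 1.00 %.

1.00 %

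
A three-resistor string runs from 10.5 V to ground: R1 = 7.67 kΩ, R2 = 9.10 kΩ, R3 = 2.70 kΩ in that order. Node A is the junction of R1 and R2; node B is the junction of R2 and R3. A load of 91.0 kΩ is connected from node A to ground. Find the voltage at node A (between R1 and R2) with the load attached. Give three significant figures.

V ≈ 6.05 V

Below node A the series string R2+R3 = 11.80 kΩ sits in parallel with the 91.0 kΩ load: 10.45 kΩ.
V_A = 10.5 × 10.45/(7.67 + 10.45) = 6.05 V.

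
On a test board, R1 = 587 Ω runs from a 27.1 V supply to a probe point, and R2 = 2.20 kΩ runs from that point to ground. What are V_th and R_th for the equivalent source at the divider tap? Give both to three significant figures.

V_th = 21.4 V, R_th = 463 Ω

V_th is the open-circuit tap voltage: 27.1 × 2200/(587 + 2200) = 21.4 V.
With the supply zeroed, R1 and R2 appear in parallel from the tap: R_th = R1‖R2 = (587 × 2200)/2787 = 463 Ω.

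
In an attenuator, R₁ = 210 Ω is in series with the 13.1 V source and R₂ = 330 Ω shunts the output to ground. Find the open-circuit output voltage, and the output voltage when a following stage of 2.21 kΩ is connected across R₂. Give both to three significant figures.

Unloaded: 8.01 V; loaded: 7.57 V

Open-circuit: V = 13.1 × 330/(210 + 330) = 8.01 V.
With the load, R₂ becomes R₂‖R_L = 287.1 Ω, so V = 13.1 × 287.1/497.1 = 7.57 V.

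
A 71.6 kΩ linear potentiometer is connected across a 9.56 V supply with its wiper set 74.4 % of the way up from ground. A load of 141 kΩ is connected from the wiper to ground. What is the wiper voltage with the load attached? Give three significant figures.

V ≈ 6.49 V

The wiper splits the pot into (1−α)R = 18.33 kΩ above and αR = 53.27 kΩ below.
Lower section ‖ load = 38.66 kΩ.
V_wiper = 9.56 × 38.66/(18.33 + 38.66) = 6.49 V.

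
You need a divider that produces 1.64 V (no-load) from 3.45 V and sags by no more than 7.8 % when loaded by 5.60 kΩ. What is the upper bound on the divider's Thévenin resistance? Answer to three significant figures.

R_th ≤ 474 Ω

Loading drop = R_th/(R_th + R_L) ≤ 0.0780, so R_th ≤ R_L · ε/(1−ε) = 5.60 kΩ × 0.0780/0.9220 = 474 Ω.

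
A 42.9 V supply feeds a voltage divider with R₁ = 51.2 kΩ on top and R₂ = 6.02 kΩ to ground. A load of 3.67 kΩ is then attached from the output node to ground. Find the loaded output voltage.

The load sits in parallel with R₂: R₂‖R_L = (6.02 × 3.67) / (6.02 + 3.67) = 2.280 kΩ.
V_out = 42.9 × 2.280 / (51.2 + 2.280) = 42.9 × 2.280/53.48 = 1.83 V.

V_out ≈ 1.83 V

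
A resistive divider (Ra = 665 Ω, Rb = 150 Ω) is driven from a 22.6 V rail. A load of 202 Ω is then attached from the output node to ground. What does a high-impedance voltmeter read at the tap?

V_out ≈ 2.59 V

The load sits in parallel with Rb: Rb‖R_L = (150 × 202) / (150 + 202) = 86.08 Ω.
V_out = 22.6 × 86.08 / (665 + 86.08) = 22.6 × 86.08/751.1 = 2.59 V.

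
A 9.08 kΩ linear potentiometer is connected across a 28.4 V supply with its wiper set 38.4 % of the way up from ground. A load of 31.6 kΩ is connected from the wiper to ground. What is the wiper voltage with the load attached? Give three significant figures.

The wiper splits the pot into (1−α)R = 5.593 kΩ above and αR = 3.487 kΩ below.
Lower section ‖ load = 3.140 kΩ.
V_wiper = 28.4 × 3.140/(5.593 + 3.140) = 10.2 V.

V ≈ 10.2 V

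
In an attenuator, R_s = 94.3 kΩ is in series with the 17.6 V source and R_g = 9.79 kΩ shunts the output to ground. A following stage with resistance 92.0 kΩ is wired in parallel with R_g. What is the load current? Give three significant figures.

I_L ≈ 0.0164 mA

R_g‖R_L = 8.848 kΩ; V_out = 17.6 × 8.848/103.1 = 1.510 V.
I_L = V_out / R_L = 1.510 / 92.0 kΩ = 0.0164 mA.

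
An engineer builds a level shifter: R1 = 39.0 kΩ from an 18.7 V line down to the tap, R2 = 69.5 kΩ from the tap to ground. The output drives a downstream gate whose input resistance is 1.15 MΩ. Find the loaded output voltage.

The load sits in parallel with R2: R2‖R_L = (69.5 × 1150) / (69.5 + 1150) = 65.54 kΩ.
V_out = 18.7 × 65.54 / (39.0 + 65.54) = 18.7 × 65.54/104.5 = 11.7 V.
(Unloaded it would have been 12.0 V.)

V_out ≈ 11.7 V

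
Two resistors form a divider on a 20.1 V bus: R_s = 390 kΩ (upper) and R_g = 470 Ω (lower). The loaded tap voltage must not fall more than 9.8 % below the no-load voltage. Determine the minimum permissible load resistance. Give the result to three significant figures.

Output resistance R_th = R_s‖R_g = (390000 × 470)/390500 = 469.4 Ω.
The fractional drop is R_th/(R_th + R_L); requiring this ≤ 0.0980 gives R_L ≥ R_th(1/0.0980 − 1) = 469.4 × 9.204 = 4.32 kΩ.

R_L(min) ≈ 4.32 kΩ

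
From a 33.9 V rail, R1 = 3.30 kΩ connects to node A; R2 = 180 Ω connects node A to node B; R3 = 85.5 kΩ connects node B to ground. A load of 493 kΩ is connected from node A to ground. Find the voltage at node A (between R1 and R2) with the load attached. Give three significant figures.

Below node A the series string R2+R3 = 85680 Ω sits in parallel with the 493000 Ω load: 72990 Ω.
V_A = 33.9 × 72990/(3300 + 72990) = 32.4 V.

V ≈ 32.4 V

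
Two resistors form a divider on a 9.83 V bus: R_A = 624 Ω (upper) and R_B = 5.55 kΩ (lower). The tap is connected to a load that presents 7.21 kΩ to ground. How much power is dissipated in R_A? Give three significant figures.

Total resistance from the source is R_A + (R_B‖R_L) = 3760 Ω, so I = 9.83/3760 Ω = 2.614 mA.
P = I²·R_A = (2.614 mA)² × 624 Ω = 4.26 mW.

P ≈ 4.26 mW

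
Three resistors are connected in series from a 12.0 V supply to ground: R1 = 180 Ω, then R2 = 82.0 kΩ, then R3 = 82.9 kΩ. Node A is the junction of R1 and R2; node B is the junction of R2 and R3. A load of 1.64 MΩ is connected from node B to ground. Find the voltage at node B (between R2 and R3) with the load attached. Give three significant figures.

At node B, R3 is in parallel with the load: R3‖R_L = 78910 Ω.
Below node A the resistance is R2 + (R3‖R_L) = 160900 Ω, so V_A = 12.0 × 160900/161100 = 11.99 V.
Then V_B = V_A × (R3‖R_L)/(R2 + R3‖R_L) = 11.99 × 78910/160900 = 5.88 V.

V ≈ 5.88 V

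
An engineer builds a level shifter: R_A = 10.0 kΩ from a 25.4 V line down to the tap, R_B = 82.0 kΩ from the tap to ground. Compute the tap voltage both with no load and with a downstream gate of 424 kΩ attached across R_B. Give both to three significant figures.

Open-circuit: V = 25.4 × 82.0/(10.0 + 82.0) = 22.6 V.
With the load, R_B becomes R_B‖R_L = 68.71 kΩ, so V = 25.4 × 68.71/78.71 = 22.2 V.

Unloaded: 22.6 V; loaded: 22.2 V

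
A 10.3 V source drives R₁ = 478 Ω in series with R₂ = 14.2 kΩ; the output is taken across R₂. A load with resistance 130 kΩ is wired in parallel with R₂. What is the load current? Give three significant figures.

I_L ≈ 0.0764 mA

R₂‖R_L = 12800 Ω; V_out = 10.3 × 12800/13280 = 9.929 V.
I_L = V_out / R_L = 9.929 / 130 kΩ = 0.0764 mA.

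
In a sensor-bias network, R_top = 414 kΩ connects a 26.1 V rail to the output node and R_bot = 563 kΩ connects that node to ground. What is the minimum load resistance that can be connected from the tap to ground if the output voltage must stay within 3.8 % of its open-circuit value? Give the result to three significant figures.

Output resistance R_th = R_top‖R_bot = (414 × 563)/977.0 = 238.6 kΩ.
The fractional drop is R_th/(R_th + R_L); requiring this ≤ 0.0380 gives R_L ≥ R_th(1/0.0380 − 1) = 238.6 × 25.32 = 6.04 MΩ.

R_L(min) ≈ 6.04 MΩ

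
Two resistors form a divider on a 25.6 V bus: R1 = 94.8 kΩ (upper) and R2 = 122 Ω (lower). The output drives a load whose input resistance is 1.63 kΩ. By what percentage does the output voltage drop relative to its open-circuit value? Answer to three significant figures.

6.96 %

The divider's output (Thévenin) resistance is R1‖R2 = 121.8 Ω.
Fractional drop under load = R_th/(R_th + R_L) = 121.8 / (121.8 + 1630) = 0.06955.
So the output falls by 6.96 %.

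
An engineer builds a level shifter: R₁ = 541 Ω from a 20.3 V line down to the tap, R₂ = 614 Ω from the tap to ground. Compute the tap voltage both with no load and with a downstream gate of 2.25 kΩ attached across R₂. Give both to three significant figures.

Open-circuit: V = 20.3 × 614/(541 + 614) = 10.8 V.
With the load, R₂ becomes R₂‖R_L = 482.4 Ω, so V = 20.3 × 482.4/1023 = 9.57 V.

Unloaded: 10.8 V; loaded: 9.57 V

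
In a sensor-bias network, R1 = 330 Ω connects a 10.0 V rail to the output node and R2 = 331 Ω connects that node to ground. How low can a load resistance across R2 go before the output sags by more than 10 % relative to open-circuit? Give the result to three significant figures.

R_L(min) ≈ 1.49 kΩ

Output resistance R_th = R1‖R2 = (330 × 331)/661.0 = 165.2 Ω.
The fractional drop is R_th/(R_th + R_L); requiring this ≤ 0.100 gives R_L ≥ R_th(1/0.100 − 1) = 165.2 × 9.000 = 1.49 kΩ.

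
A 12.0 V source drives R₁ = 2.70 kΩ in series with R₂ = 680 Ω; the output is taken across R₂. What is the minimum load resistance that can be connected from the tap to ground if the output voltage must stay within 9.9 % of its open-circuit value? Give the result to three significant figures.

R_L(min) ≈ 4.94 kΩ

Output resistance R_th = R₁‖R₂ = (2700 × 680)/3380 = 543.2 Ω.
The fractional drop is R_th/(R_th + R_L); requiring this ≤ 0.0990 gives R_L ≥ R_th(1/0.0990 − 1) = 543.2 × 9.101 = 4.94 kΩ.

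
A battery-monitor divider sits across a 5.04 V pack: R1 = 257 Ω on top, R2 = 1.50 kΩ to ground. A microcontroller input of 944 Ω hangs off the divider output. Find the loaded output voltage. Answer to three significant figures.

The load sits in parallel with R2: R2‖R_L = (1500 × 944) / (1500 + 944) = 579.4 Ω.
V_out = 5.04 × 579.4 / (257 + 579.4) = 5.04 × 579.4/836.4 = 3.49 V.
(Unloaded it would have been 4.30 V.)

V_out ≈ 3.49 V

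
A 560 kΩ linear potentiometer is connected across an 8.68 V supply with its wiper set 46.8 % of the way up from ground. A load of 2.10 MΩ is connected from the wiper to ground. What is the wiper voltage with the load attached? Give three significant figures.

V ≈ 3.81 V

The wiper splits the pot into (1−α)R = 297.9 kΩ above and αR = 262.1 kΩ below.
Lower section ‖ load = 233.0 kΩ.
V_wiper = 8.68 × 233.0/(297.9 + 233.0) = 3.81 V.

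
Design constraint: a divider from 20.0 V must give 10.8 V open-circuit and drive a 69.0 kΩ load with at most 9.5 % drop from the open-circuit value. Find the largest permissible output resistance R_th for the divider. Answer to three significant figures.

Loading drop = R_th/(R_th + R_L) ≤ 0.0950, so R_th ≤ R_L · ε/(1−ε) = 69.0 kΩ × 0.0950/0.9050 = 7.24 kΩ.
(Any R1, R2 with R2/(R1+R2) = 0.540 and R1‖R2 ≤ 7.24 kΩ will meet the spec.)

R_th ≤ 7.24 kΩ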